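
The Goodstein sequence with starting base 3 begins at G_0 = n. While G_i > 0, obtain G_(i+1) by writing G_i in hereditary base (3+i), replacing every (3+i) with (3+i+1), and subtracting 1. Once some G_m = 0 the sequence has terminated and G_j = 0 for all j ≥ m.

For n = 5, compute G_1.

5

step 0: 5 = 3 + 2; sub 4 for 3: 4 + 2; = 6; G_1 = 6−1 = 5
step 1: 5 = 4 + 1; sub 5 for 4: 5 + 1; = 6; G_2 = 6−1 = 5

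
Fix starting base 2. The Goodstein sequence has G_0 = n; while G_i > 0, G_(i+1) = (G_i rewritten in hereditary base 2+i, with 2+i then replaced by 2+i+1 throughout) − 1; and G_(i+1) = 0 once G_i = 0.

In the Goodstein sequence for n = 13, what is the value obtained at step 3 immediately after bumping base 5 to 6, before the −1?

280712

G_0=13  [base 2] 2^(2 + 1) + 2^2 + 1  →[2↦3]→  3^(3 + 1) + 3^3 + 1 = 109  −1 ⇒ G_1=108
G_1=108  [base 3] 3^(3 + 1) + 3^3  →[3↦4]→  4^(4 + 1) + 4^4 = 1280  −1 ⇒ G_2=1279
G_2=1279  [base 4] 4^(4 + 1) + 3·4^3 + 3·4^2 + 3·4 + 3  →[4↦5]→  5^(5 + 1) + 3·5^3 + 3·5^2 + 3·5 + 3 = 16093  −1 ⇒ G_3=16092
G_3=16092  [base 5] 5^(5 + 1) + 3·5^3 + 3·5^2 + 3·5 + 2  →[5↦6]→  6^(6 + 1) + 3·6^3 + 3·6^2 + 3·6 + 2 = 280712  −1 ⇒ G_4=280711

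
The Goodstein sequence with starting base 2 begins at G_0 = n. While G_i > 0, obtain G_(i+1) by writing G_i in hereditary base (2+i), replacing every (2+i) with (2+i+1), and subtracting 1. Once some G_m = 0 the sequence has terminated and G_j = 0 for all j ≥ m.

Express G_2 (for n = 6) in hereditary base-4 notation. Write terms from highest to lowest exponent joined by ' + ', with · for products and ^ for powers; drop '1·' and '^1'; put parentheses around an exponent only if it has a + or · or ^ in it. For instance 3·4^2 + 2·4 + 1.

(0) 6|_2 = 2^2 + 2 ↦ 3^3 + 3|_3 = 30 ⇒ 29
(1) 29|_3 = 3^3 + 2 ↦ 4^4 + 2|_4 = 258 ⇒ 257

4^4 + 1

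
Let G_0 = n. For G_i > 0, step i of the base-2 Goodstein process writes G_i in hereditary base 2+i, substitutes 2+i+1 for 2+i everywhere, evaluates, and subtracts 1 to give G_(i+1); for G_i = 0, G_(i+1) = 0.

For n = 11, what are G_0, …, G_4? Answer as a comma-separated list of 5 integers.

i=0: 11 = 2^(2 + 1) + 2 + 1 (b=2); 2→3: 3^(3 + 1) + 3 + 1 = 85; 85−1 = 84
i=1: 84 = 3^(3 + 1) + 3 (b=3); 3→4: 4^(4 + 1) + 4 = 1028; 1028−1 = 1027
i=2: 1027 = 4^(4 + 1) + 3 (b=4); 4→5: 5^(5 + 1) + 3 = 15628; 15628−1 = 15627
i=3: 15627 = 5^(5 + 1) + 2 (b=5); 5→6: 6^(6 + 1) + 2 = 279938; 279938−1 = 279937

11, 84, 1027, 15627, 279937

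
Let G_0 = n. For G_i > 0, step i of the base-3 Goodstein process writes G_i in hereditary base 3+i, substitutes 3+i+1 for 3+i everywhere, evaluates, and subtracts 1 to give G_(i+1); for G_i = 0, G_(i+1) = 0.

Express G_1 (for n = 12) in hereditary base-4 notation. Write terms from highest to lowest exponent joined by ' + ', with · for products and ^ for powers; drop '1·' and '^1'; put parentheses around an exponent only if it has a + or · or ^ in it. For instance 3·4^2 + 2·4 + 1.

4^2 + 3

base 3: 12 = 3^2 + 3; at 4: 4^2 + 4 = 20; next = 19
base 4: 19 = 4^2 + 3; at 5: 5^2 + 3 = 28; next = 27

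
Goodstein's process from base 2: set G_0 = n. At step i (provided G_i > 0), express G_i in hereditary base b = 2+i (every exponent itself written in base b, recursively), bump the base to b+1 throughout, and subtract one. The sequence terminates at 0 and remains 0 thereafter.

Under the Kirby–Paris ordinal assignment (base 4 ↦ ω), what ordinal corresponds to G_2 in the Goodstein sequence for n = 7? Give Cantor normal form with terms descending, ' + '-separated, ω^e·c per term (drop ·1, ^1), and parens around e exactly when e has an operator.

G_0 = 7. HB_2(7) = 2^2 + 2 + 1. Bump = 31. G_1 = 30.
G_1 = 30. HB_3(30) = 3^3 + 3. Bump = 260. G_2 = 259.
G_2 = 259. HB_4(259) = 4^4 + 3. Bump = 3128. G_3 = 3127.

ω^ω + 3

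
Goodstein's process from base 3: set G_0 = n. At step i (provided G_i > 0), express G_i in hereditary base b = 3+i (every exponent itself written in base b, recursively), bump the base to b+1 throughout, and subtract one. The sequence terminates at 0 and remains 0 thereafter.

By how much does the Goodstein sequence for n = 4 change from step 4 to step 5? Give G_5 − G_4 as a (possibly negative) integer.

-1

[0] 4 ≡ 3 + 1 (base 3). Lift 4: 5. −1: 4.
[1] 4 ≡ 4 (base 4). Lift 5: 5. −1: 4.
[2] 4 ≡ 4 (base 5). Lift 6: 4. −1: 3.
[3] 3 ≡ 3 (base 6). Lift 7: 3. −1: 2.
[4] 2 ≡ 2 (base 7). Lift 8: 2. −1: 1.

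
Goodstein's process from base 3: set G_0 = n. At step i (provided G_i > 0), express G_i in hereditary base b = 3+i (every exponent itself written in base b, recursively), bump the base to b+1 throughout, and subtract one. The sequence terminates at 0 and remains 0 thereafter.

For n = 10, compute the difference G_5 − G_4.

base 3: 10 = 3^2 + 1; at 4: 4^2 + 1 = 17; next = 16
base 4: 16 = 4^2; at 5: 5^2 = 25; next = 24
base 5: 24 = 4·5 + 4; at 6: 4·6 + 4 = 28; next = 27
base 6: 27 = 4·6 + 3; at 7: 4·7 + 3 = 31; next = 30
base 7: 30 = 4·7 + 2; at 8: 4·8 + 2 = 34; next = 33

3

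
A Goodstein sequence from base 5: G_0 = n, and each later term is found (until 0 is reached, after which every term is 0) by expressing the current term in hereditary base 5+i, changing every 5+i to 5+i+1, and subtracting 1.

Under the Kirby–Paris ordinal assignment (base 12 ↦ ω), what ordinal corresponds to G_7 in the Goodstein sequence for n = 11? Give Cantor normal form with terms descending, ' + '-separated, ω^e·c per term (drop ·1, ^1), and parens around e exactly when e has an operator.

[0] 11 ≡ 2·5 + 1 (base 5). Lift 6: 13. −1: 12.
[1] 12 ≡ 2·6 (base 6). Lift 7: 14. −1: 13.
[2] 13 ≡ 7 + 6 (base 7). Lift 8: 14. −1: 13.
[3] 13 ≡ 8 + 5 (base 8). Lift 9: 14. −1: 13.
[4] 13 ≡ 9 + 4 (base 9). Lift 10: 14. −1: 13.
[5] 13 ≡ 10 + 3 (base 10). Lift 11: 14. −1: 13.
[6] 13 ≡ 11 + 2 (base 11). Lift 12: 14. −1: 13.
[7] 13 ≡ 12 + 1 (base 12). Lift 13: 14. −1: 13.

ω + 1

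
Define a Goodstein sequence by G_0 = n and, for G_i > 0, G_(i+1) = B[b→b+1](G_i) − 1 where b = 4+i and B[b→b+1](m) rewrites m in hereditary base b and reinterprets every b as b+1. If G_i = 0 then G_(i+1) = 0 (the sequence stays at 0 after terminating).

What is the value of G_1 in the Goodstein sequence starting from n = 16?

base 4: 16 = 4^2; at 5: 5^2 = 25; next = 24
base 5: 24 = 4·5 + 4; at 6: 4·6 + 4 = 28; next = 27

24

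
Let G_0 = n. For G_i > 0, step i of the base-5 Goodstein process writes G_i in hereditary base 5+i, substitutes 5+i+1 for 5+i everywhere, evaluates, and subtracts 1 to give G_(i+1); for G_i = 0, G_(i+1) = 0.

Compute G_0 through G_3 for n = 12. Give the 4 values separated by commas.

12, 13, 14, 15

[0] 12 ≡ 2·5 + 2 (base 5). Lift 6: 14. −1: 13.
[1] 13 ≡ 2·6 + 1 (base 6). Lift 7: 15. −1: 14.
[2] 14 ≡ 2·7 (base 7). Lift 8: 16. −1: 15.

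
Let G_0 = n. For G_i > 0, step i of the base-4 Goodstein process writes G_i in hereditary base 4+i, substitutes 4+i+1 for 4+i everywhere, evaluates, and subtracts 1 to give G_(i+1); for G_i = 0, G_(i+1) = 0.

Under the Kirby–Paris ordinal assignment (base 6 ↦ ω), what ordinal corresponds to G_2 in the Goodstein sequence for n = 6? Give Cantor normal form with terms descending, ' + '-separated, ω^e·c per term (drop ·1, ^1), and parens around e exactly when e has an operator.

G_0=6  [base 4] 4 + 2  →[4↦5]→  5 + 2 = 7  −1 ⇒ G_1=6
G_1=6  [base 5] 5 + 1  →[5↦6]→  6 + 1 = 7  −1 ⇒ G_2=6
G_2=6  [base 6] 6  →[6↦7]→  7 = 7  −1 ⇒ G_3=6

ω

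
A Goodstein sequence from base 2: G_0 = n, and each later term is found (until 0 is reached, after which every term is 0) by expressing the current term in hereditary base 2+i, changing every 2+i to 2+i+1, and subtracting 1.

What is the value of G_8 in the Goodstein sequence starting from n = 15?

(0) 15|_2 = 2^(2 + 1) + 2^2 + 2 + 1 ↦ 3^(3 + 1) + 3^3 + 3 + 1|_3 = 112 ⇒ 111
(1) 111|_3 = 3^(3 + 1) + 3^3 + 3 ↦ 4^(4 + 1) + 4^4 + 4|_4 = 1284 ⇒ 1283
(2) 1283|_4 = 4^(4 + 1) + 4^4 + 3 ↦ 5^(5 + 1) + 5^5 + 3|_5 = 18753 ⇒ 18752
(3) 18752|_5 = 5^(5 + 1) + 5^5 + 2 ↦ 6^(6 + 1) + 6^6 + 2|_6 = 326594 ⇒ 326593
(4) 326593|_6 = 6^(6 + 1) + 6^6 + 1 ↦ 7^(7 + 1) + 7^7 + 1|_7 = 6588345 ⇒ 6588344
(5) 6588344|_7 = 7^(7 + 1) + 7^7 ↦ 8^(8 + 1) + 8^8|_8 = 150994944 ⇒ 150994943
(6) 150994943|_8 = 8^(8 + 1) + 7·8^7 + 7·8^6 + 7·8^5 + 7·8^4 + 7·8^3 + 7·8^2 + 7·8 + 7 ↦ 9^(9 + 1) + 7·9^7 + 7·9^6 + 7·9^5 + 7·9^4 + 7·9^3 + 7·9^2 + 7·9 + 7|_9 = 3524450281 ⇒ 3524450280
(7) 3524450280|_9 = 9^(9 + 1) + 7·9^7 + 7·9^6 + 7·9^5 + 7·9^4 + 7·9^3 + 7·9^2 + 7·9 + 6 ↦ 10^(10 + 1) + 7·10^7 + 7·10^6 + 7·10^5 + 7·10^4 + 7·10^3 + 7·10^2 + 7·10 + 6|_10 = 100077777776 ⇒ 100077777775

100077777775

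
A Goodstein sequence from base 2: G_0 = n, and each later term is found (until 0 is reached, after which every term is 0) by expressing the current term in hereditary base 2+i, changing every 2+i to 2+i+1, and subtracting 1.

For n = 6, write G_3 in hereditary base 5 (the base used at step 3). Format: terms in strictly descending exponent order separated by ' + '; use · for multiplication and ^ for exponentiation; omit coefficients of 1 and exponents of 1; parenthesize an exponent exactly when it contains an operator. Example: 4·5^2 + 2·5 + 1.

5^5

base 2: 6 = 2^2 + 2; at 3: 3^3 + 3 = 30; next = 29
base 3: 29 = 3^3 + 2; at 4: 4^4 + 2 = 258; next = 257
base 4: 257 = 4^4 + 1; at 5: 5^5 + 1 = 3126; next = 3125
base 5: 3125 = 5^5; at 6: 6^6 = 46656; next = 46655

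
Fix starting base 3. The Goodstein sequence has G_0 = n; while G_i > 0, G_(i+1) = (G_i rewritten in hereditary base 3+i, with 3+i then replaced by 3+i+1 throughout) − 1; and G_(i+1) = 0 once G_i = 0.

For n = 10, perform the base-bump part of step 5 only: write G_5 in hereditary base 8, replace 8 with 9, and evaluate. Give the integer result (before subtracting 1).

37

G_0 = 10. HB_3(10) = 3^2 + 1. Bump = 17. G_1 = 16.
G_1 = 16. HB_4(16) = 4^2. Bump = 25. G_2 = 24.
G_2 = 24. HB_5(24) = 4·5 + 4. Bump = 28. G_3 = 27.
G_3 = 27. HB_6(27) = 4·6 + 3. Bump = 31. G_4 = 30.
G_4 = 30. HB_7(30) = 4·7 + 2. Bump = 34. G_5 = 33.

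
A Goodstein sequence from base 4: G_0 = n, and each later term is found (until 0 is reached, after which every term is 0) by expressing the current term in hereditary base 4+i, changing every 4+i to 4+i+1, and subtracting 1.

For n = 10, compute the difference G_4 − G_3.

G_0=10  [base 4] 2·4 + 2  →[4↦5]→  2·5 + 2 = 12  −1 ⇒ G_1=11
G_1=11  [base 5] 2·5 + 1  →[5↦6]→  2·6 + 1 = 13  −1 ⇒ G_2=12
G_2=12  [base 6] 2·6  →[6↦7]→  2·7 = 14  −1 ⇒ G_3=13
G_3=13  [base 7] 7 + 6  →[7↦8]→  8 + 6 = 14  −1 ⇒ G_4=13

0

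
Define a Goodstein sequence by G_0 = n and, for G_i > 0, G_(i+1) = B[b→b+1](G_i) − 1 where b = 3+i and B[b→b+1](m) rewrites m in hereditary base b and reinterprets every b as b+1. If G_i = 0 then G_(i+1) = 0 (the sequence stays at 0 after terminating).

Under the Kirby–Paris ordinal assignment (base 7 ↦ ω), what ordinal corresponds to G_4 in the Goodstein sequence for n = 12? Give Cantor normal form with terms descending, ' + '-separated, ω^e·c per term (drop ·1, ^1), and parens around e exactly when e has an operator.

ω^2

G_0=12  [base 3] 3^2 + 3  →[3↦4]→  4^2 + 4 = 20  −1 ⇒ G_1=19
G_1=19  [base 4] 4^2 + 3  →[4↦5]→  5^2 + 3 = 28  −1 ⇒ G_2=27
G_2=27  [base 5] 5^2 + 2  →[5↦6]→  6^2 + 2 = 38  −1 ⇒ G_3=37
G_3=37  [base 6] 6^2 + 1  →[6↦7]→  7^2 + 1 = 50  −1 ⇒ G_4=49
G_4=49  [base 7] 7^2  →[7↦8]→  8^2 = 64  −1 ⇒ G_5=63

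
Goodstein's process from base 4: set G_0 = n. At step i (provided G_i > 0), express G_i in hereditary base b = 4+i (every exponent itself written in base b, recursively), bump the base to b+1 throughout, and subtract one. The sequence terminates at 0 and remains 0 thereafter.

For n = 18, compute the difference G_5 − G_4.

5

[0] 18 ≡ 4^2 + 2 (base 4). Lift 5: 27. −1: 26.
[1] 26 ≡ 5^2 + 1 (base 5). Lift 6: 37. −1: 36.
[2] 36 ≡ 6^2 (base 6). Lift 7: 49. −1: 48.
[3] 48 ≡ 6·7 + 6 (base 7). Lift 8: 54. −1: 53.
[4] 53 ≡ 6·8 + 5 (base 8). Lift 9: 59. −1: 58.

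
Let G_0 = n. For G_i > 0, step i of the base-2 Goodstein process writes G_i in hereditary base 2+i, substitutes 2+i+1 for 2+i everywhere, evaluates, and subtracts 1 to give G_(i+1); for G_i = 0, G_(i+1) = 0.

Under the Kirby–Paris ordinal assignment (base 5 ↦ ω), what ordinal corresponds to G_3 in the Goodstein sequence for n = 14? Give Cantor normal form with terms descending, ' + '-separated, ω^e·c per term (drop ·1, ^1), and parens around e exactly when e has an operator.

i=0: 14 = 2^(2 + 1) + 2^2 + 2 (b=2); 2→3: 3^(3 + 1) + 3^3 + 3 = 111; 111−1 = 110
i=1: 110 = 3^(3 + 1) + 3^3 + 2 (b=3); 3→4: 4^(4 + 1) + 4^4 + 2 = 1282; 1282−1 = 1281
i=2: 1281 = 4^(4 + 1) + 4^4 + 1 (b=4); 4→5: 5^(5 + 1) + 5^5 + 1 = 18751; 18751−1 = 18750
i=3: 18750 = 5^(5 + 1) + 5^5 (b=5); 5→6: 6^(6 + 1) + 6^6 = 326592; 326592−1 = 326591

ω^(ω + 1) + ω^ω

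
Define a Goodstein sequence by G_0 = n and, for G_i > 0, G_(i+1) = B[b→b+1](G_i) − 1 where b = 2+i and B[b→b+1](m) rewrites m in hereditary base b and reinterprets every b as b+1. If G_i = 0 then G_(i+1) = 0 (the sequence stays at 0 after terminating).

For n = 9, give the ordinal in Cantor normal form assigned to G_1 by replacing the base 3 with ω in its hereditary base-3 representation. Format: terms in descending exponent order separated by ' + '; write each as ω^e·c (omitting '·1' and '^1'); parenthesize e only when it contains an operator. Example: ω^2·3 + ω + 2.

ω^(ω + 1)

G_0 = 9. HB_2(9) = 2^(2 + 1) + 1. Bump = 82. G_1 = 81.
G_1 = 81. HB_3(81) = 3^(3 + 1). Bump = 1024. G_2 = 1023.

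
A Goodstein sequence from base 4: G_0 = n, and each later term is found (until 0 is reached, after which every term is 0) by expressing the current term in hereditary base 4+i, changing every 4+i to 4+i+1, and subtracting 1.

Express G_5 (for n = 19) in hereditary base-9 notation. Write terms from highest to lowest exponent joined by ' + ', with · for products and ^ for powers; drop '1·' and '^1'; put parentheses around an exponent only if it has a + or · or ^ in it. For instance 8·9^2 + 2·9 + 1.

[0] 19 ≡ 4^2 + 3 (base 4). Lift 5: 28. −1: 27.
[1] 27 ≡ 5^2 + 2 (base 5). Lift 6: 38. −1: 37.
[2] 37 ≡ 6^2 + 1 (base 6). Lift 7: 50. −1: 49.
[3] 49 ≡ 7^2 (base 7). Lift 8: 64. −1: 63.
[4] 63 ≡ 7·8 + 7 (base 8). Lift 9: 70. −1: 69.
[5] 69 ≡ 7·9 + 6 (base 9). Lift 10: 76. −1: 75.

7·9 + 6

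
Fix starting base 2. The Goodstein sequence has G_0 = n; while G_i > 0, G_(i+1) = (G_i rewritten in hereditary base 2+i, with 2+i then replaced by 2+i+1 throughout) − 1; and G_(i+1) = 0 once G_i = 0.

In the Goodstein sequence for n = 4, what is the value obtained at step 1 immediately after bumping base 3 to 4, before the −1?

4 —HB2→ 2^2 —bump→ 3^3 = 27 —(−1)→ 26
26 —HB3→ 2·3^2 + 2·3 + 2 —bump→ 2·4^2 + 2·4 + 2 = 42 —(−1)→ 41

42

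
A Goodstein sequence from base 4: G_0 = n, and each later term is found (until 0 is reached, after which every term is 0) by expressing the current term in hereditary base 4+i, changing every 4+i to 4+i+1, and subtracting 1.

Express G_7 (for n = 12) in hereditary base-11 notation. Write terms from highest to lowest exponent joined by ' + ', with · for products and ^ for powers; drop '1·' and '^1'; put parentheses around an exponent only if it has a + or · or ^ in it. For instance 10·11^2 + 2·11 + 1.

step 0: 12 = 3·4; sub 5 for 4: 3·5; = 15; G_1 = 15−1 = 14
step 1: 14 = 2·5 + 4; sub 6 for 5: 2·6 + 4; = 16; G_2 = 16−1 = 15
step 2: 15 = 2·6 + 3; sub 7 for 6: 2·7 + 3; = 17; G_3 = 17−1 = 16
step 3: 16 = 2·7 + 2; sub 8 for 7: 2·8 + 2; = 18; G_4 = 18−1 = 17
step 4: 17 = 2·8 + 1; sub 9 for 8: 2·9 + 1; = 19; G_5 = 19−1 = 18
step 5: 18 = 2·9; sub 10 for 9: 2·10; = 20; G_6 = 20−1 = 19
step 6: 19 = 10 + 9; sub 11 for 10: 11 + 9; = 20; G_7 = 20−1 = 19

11 + 8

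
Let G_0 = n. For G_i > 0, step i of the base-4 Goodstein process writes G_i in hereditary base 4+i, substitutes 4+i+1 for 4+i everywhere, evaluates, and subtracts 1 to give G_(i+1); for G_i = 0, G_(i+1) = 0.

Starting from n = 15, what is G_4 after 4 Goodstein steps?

i=0: 15 = 3·4 + 3 (b=4); 4→5: 3·5 + 3 = 18; 18−1 = 17
i=1: 17 = 3·5 + 2 (b=5); 5→6: 3·6 + 2 = 20; 20−1 = 19
i=2: 19 = 3·6 + 1 (b=6); 6→7: 3·7 + 1 = 22; 22−1 = 21
i=3: 21 = 3·7 (b=7); 7→8: 3·8 = 24; 24−1 = 23
i=4: 23 = 2·8 + 7 (b=8); 8→9: 2·9 + 7 = 25; 25−1 = 24

23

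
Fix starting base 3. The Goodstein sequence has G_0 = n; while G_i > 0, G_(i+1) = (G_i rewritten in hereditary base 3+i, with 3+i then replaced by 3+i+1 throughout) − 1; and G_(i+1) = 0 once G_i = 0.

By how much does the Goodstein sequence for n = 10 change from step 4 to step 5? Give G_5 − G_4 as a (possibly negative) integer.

3

G_0=10  [base 3] 3^2 + 1  →[3↦4]→  4^2 + 1 = 17  −1 ⇒ G_1=16
G_1=16  [base 4] 4^2  →[4↦5]→  5^2 = 25  −1 ⇒ G_2=24
G_2=24  [base 5] 4·5 + 4  →[5↦6]→  4·6 + 4 = 28  −1 ⇒ G_3=27
G_3=27  [base 6] 4·6 + 3  →[6↦7]→  4·7 + 3 = 31  −1 ⇒ G_4=30
G_4=30  [base 7] 4·7 + 2  →[7↦8]→  4·8 + 2 = 34  −1 ⇒ G_5=33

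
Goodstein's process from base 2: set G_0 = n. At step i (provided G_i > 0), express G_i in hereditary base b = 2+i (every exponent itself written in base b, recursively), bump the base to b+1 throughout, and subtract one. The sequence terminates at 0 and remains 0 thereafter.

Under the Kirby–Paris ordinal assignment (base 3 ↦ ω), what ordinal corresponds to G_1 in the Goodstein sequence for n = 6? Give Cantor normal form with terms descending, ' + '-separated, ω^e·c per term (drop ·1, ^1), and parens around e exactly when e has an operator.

ω^ω + 2

base 2: 6 = 2^2 + 2; at 3: 3^3 + 3 = 30; next = 29
base 3: 29 = 3^3 + 2; at 4: 4^4 + 2 = 258; next = 257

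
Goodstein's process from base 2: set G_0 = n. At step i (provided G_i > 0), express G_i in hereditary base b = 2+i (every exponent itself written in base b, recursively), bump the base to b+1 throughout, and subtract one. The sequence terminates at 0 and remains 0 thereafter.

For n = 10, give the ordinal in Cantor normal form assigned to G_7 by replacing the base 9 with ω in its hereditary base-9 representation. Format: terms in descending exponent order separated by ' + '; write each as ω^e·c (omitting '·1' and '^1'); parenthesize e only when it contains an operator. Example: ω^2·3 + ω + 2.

base 2: 10 = 2^(2 + 1) + 2; at 3: 3^(3 + 1) + 3 = 84; next = 83
base 3: 83 = 3^(3 + 1) + 2; at 4: 4^(4 + 1) + 2 = 1026; next = 1025
base 4: 1025 = 4^(4 + 1) + 1; at 5: 5^(5 + 1) + 1 = 15626; next = 15625
base 5: 15625 = 5^(5 + 1); at 6: 6^(6 + 1) = 279936; next = 279935
base 6: 279935 = 5·6^6 + 5·6^5 + 5·6^4 + 5·6^3 + 5·6^2 + 5·6 + 5; at 7: 5·7^7 + 5·7^5 + 5·7^4 + 5·7^3 + 5·7^2 + 5·7 + 5 = 4215755; next = 4215754
base 7: 4215754 = 5·7^7 + 5·7^5 + 5·7^4 + 5·7^3 + 5·7^2 + 5·7 + 4; at 8: 5·8^8 + 5·8^5 + 5·8^4 + 5·8^3 + 5·8^2 + 5·8 + 4 = 84073324; next = 84073323
base 8: 84073323 = 5·8^8 + 5·8^5 + 5·8^4 + 5·8^3 + 5·8^2 + 5·8 + 3; at 9: 5·9^9 + 5·9^5 + 5·9^4 + 5·9^3 + 5·9^2 + 5·9 + 3 = 1937434593; next = 1937434592
base 9: 1937434592 = 5·9^9 + 5·9^5 + 5·9^4 + 5·9^3 + 5·9^2 + 5·9 + 2; at 10: 5·10^10 + 5·10^5 + 5·10^4 + 5·10^3 + 5·10^2 + 5·10 + 2 = 50000555552; next = 50000555551

ω^ω·5 + ω^5·5 + ω^4·5 + ω^3·5 + ω^2·5 + ω·5 + 2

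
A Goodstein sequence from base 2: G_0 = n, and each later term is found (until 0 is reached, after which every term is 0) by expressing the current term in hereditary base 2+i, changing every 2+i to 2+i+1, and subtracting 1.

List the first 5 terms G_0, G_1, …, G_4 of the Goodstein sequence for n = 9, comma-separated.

[0] 9 ≡ 2^(2 + 1) + 1 (base 2). Lift 3: 82. −1: 81.
[1] 81 ≡ 3^(3 + 1) (base 3). Lift 4: 1024. −1: 1023.
[2] 1023 ≡ 3·4^4 + 3·4^3 + 3·4^2 + 3·4 + 3 (base 4). Lift 5: 9843. −1: 9842.
[3] 9842 ≡ 3·5^5 + 3·5^3 + 3·5^2 + 3·5 + 2 (base 5). Lift 6: 140744. −1: 140743.

9, 81, 1023, 9842, 140743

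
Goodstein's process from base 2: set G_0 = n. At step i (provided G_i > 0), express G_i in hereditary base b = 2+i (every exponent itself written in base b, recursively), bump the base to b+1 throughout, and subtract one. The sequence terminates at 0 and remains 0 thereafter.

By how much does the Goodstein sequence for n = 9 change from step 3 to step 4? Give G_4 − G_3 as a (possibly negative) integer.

[0] 9 ≡ 2^(2 + 1) + 1 (base 2). Lift 3: 82. −1: 81.
[1] 81 ≡ 3^(3 + 1) (base 3). Lift 4: 1024. −1: 1023.
[2] 1023 ≡ 3·4^4 + 3·4^3 + 3·4^2 + 3·4 + 3 (base 4). Lift 5: 9843. −1: 9842.
[3] 9842 ≡ 3·5^5 + 3·5^3 + 3·5^2 + 3·5 + 2 (base 5). Lift 6: 140744. −1: 140743.

130901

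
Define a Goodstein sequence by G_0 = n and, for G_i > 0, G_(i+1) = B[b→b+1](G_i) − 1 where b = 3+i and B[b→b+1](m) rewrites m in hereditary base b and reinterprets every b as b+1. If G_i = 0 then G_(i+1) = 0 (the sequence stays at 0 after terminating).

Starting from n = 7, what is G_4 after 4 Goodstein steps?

9

[0] 7 ≡ 2·3 + 1 (base 3). Lift 4: 9. −1: 8.
[1] 8 ≡ 2·4 (base 4). Lift 5: 10. −1: 9.
[2] 9 ≡ 5 + 4 (base 5). Lift 6: 10. −1: 9.
[3] 9 ≡ 6 + 3 (base 6). Lift 7: 10. −1: 9.
[4] 9 ≡ 7 + 2 (base 7). Lift 8: 10. −1: 9.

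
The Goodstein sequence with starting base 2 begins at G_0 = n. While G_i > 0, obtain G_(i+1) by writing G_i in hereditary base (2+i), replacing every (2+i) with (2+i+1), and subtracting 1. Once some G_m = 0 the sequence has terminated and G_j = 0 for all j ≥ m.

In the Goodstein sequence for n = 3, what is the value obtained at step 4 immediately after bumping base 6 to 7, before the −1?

1

G_0=3  [base 2] 2 + 1  →[2↦3]→  3 + 1 = 4  −1 ⇒ G_1=3
G_1=3  [base 3] 3  →[3↦4]→  4 = 4  −1 ⇒ G_2=3
G_2=3  [base 4] 3  →[4↦5]→  3 = 3  −1 ⇒ G_3=2
G_3=2  [base 5] 2  →[5↦6]→  2 = 2  −1 ⇒ G_4=1
G_4=1  [base 6] 1  →[6↦7]→  1 = 1  −1 ⇒ G_5=0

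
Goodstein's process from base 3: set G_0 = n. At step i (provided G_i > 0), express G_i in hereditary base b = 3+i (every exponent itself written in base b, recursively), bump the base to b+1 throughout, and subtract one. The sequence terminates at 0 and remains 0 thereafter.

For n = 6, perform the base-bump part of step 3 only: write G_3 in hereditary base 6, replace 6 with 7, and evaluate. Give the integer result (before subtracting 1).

G_0 = 6. HB_3(6) = 2·3. Bump = 8. G_1 = 7.
G_1 = 7. HB_4(7) = 4 + 3. Bump = 8. G_2 = 7.
G_2 = 7. HB_5(7) = 5 + 2. Bump = 8. G_3 = 7.

8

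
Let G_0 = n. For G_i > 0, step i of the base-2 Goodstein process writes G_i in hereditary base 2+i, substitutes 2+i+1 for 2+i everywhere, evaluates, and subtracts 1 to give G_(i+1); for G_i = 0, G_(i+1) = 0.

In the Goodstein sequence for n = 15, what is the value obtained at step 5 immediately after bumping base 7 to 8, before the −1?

150994944

i=0: 15 = 2^(2 + 1) + 2^2 + 2 + 1 (b=2); 2→3: 3^(3 + 1) + 3^3 + 3 + 1 = 112; 112−1 = 111
i=1: 111 = 3^(3 + 1) + 3^3 + 3 (b=3); 3→4: 4^(4 + 1) + 4^4 + 4 = 1284; 1284−1 = 1283
i=2: 1283 = 4^(4 + 1) + 4^4 + 3 (b=4); 4→5: 5^(5 + 1) + 5^5 + 3 = 18753; 18753−1 = 18752
i=3: 18752 = 5^(5 + 1) + 5^5 + 2 (b=5); 5→6: 6^(6 + 1) + 6^6 + 2 = 326594; 326594−1 = 326593
i=4: 326593 = 6^(6 + 1) + 6^6 + 1 (b=6); 6→7: 7^(7 + 1) + 7^7 + 1 = 6588345; 6588345−1 = 6588344
i=5: 6588344 = 7^(7 + 1) + 7^7 (b=7); 7→8: 8^(8 + 1) + 8^8 = 150994944; 150994944−1 = 150994943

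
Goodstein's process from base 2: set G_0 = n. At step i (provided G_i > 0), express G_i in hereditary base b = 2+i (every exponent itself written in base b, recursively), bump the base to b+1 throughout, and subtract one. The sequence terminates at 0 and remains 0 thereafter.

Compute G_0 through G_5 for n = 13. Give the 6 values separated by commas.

13, 108, 1279, 16092, 280711, 5765998

G_0=13  [base 2] 2^(2 + 1) + 2^2 + 1  →[2↦3]→  3^(3 + 1) + 3^3 + 1 = 109  −1 ⇒ G_1=108
G_1=108  [base 3] 3^(3 + 1) + 3^3  →[3↦4]→  4^(4 + 1) + 4^4 = 1280  −1 ⇒ G_2=1279
G_2=1279  [base 4] 4^(4 + 1) + 3·4^3 + 3·4^2 + 3·4 + 3  →[4↦5]→  5^(5 + 1) + 3·5^3 + 3·5^2 + 3·5 + 3 = 16093  −1 ⇒ G_3=16092
G_3=16092  [base 5] 5^(5 + 1) + 3·5^3 + 3·5^2 + 3·5 + 2  →[5↦6]→  6^(6 + 1) + 3·6^3 + 3·6^2 + 3·6 + 2 = 280712  −1 ⇒ G_4=280711
G_4=280711  [base 6] 6^(6 + 1) + 3·6^3 + 3·6^2 + 3·6 + 1  →[6↦7]→  7^(7 + 1) + 3·7^3 + 3·7^2 + 3·7 + 1 = 5765999  −1 ⇒ G_5=5765998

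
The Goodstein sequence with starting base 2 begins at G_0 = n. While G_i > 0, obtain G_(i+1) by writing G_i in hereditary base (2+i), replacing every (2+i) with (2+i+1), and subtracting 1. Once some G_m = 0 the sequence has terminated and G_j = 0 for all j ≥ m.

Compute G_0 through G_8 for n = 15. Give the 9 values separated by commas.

[0] 15 ≡ 2^(2 + 1) + 2^2 + 2 + 1 (base 2). Lift 3: 112. −1: 111.
[1] 111 ≡ 3^(3 + 1) + 3^3 + 3 (base 3). Lift 4: 1284. −1: 1283.
[2] 1283 ≡ 4^(4 + 1) + 4^4 + 3 (base 4). Lift 5: 18753. −1: 18752.
[3] 18752 ≡ 5^(5 + 1) + 5^5 + 2 (base 5). Lift 6: 326594. −1: 326593.
[4] 326593 ≡ 6^(6 + 1) + 6^6 + 1 (base 6). Lift 7: 6588345. −1: 6588344.
[5] 6588344 ≡ 7^(7 + 1) + 7^7 (base 7). Lift 8: 150994944. −1: 150994943.
[6] 150994943 ≡ 8^(8 + 1) + 7·8^7 + 7·8^6 + 7·8^5 + 7·8^4 + 7·8^3 + 7·8^2 + 7·8 + 7 (base 8). Lift 9: 3524450281. −1: 3524450280.
[7] 3524450280 ≡ 9^(9 + 1) + 7·9^7 + 7·9^6 + 7·9^5 + 7·9^4 + 7·9^3 + 7·9^2 + 7·9 + 6 (base 9). Lift 10: 100077777776. −1: 100077777775.

15, 111, 1283, 18752, 326593, 6588344, 150994943, 3524450280, 100077777775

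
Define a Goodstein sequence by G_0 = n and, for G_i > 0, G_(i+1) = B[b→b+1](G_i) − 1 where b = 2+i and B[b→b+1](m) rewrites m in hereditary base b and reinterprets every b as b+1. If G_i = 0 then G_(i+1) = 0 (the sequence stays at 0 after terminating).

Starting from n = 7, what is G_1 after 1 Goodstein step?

G_0=7  [base 2] 2^2 + 2 + 1  →[2↦3]→  3^3 + 3 + 1 = 31  −1 ⇒ G_1=30
G_1=30  [base 3] 3^3 + 3  →[3↦4]→  4^4 + 4 = 260  −1 ⇒ G_2=259

30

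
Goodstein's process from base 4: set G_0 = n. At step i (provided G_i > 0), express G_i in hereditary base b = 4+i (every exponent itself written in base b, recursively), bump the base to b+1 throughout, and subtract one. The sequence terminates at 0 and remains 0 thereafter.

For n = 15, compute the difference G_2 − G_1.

2

G_0 = 15. HB_4(15) = 3·4 + 3. Bump = 18. G_1 = 17.
G_1 = 17. HB_5(17) = 3·5 + 2. Bump = 20. G_2 = 19.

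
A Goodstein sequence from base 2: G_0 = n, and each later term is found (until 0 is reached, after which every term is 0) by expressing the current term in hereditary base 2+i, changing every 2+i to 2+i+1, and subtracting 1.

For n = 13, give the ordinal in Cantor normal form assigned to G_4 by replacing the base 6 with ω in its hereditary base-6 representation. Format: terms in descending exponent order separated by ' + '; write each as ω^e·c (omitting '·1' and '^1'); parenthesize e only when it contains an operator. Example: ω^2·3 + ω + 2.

i=0: 13 = 2^(2 + 1) + 2^2 + 1 (b=2); 2→3: 3^(3 + 1) + 3^3 + 1 = 109; 109−1 = 108
i=1: 108 = 3^(3 + 1) + 3^3 (b=3); 3→4: 4^(4 + 1) + 4^4 = 1280; 1280−1 = 1279
i=2: 1279 = 4^(4 + 1) + 3·4^3 + 3·4^2 + 3·4 + 3 (b=4); 4→5: 5^(5 + 1) + 3·5^3 + 3·5^2 + 3·5 + 3 = 16093; 16093−1 = 16092
i=3: 16092 = 5^(5 + 1) + 3·5^3 + 3·5^2 + 3·5 + 2 (b=5); 5→6: 6^(6 + 1) + 3·6^3 + 3·6^2 + 3·6 + 2 = 280712; 280712−1 = 280711
i=4: 280711 = 6^(6 + 1) + 3·6^3 + 3·6^2 + 3·6 + 1 (b=6); 6→7: 7^(7 + 1) + 3·7^3 + 3·7^2 + 3·7 + 1 = 5765999; 5765999−1 = 5765998

ω^(ω + 1) + ω^3·3 + ω^2·3 + ω·3 + 1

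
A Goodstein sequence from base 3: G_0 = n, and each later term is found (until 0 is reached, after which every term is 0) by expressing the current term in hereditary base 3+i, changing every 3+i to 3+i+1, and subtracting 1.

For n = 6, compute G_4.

base 3: 6 = 2·3; at 4: 2·4 = 8; next = 7
base 4: 7 = 4 + 3; at 5: 5 + 3 = 8; next = 7
base 5: 7 = 5 + 2; at 6: 6 + 2 = 8; next = 7
base 6: 7 = 6 + 1; at 7: 7 + 1 = 8; next = 7
base 7: 7 = 7; at 8: 8 = 8; next = 7

7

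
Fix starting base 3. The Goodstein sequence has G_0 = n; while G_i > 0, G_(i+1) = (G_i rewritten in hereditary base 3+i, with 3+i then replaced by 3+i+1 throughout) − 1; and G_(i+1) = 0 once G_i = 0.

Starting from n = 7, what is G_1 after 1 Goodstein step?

8

7 —HB3→ 2·3 + 1 —bump→ 2·4 + 1 = 9 —(−1)→ 8
8 —HB4→ 2·4 —bump→ 2·5 = 10 —(−1)→ 9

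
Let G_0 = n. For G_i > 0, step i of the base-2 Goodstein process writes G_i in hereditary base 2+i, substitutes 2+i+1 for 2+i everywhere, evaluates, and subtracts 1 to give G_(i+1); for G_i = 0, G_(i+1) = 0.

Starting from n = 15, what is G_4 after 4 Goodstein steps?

326593

i=0: 15 = 2^(2 + 1) + 2^2 + 2 + 1 (b=2); 2→3: 3^(3 + 1) + 3^3 + 3 + 1 = 112; 112−1 = 111
i=1: 111 = 3^(3 + 1) + 3^3 + 3 (b=3); 3→4: 4^(4 + 1) + 4^4 + 4 = 1284; 1284−1 = 1283
i=2: 1283 = 4^(4 + 1) + 4^4 + 3 (b=4); 4→5: 5^(5 + 1) + 5^5 + 3 = 18753; 18753−1 = 18752
i=3: 18752 = 5^(5 + 1) + 5^5 + 2 (b=5); 5→6: 6^(6 + 1) + 6^6 + 2 = 326594; 326594−1 = 326593
i=4: 326593 = 6^(6 + 1) + 6^6 + 1 (b=6); 6→7: 7^(7 + 1) + 7^7 + 1 = 6588345; 6588345−1 = 6588344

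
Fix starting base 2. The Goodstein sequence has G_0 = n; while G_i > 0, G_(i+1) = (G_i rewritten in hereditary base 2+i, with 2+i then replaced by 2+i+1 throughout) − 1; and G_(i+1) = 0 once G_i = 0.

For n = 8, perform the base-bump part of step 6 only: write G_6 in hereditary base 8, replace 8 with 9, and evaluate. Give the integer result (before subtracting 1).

774841152

base 2: 8 = 2^(2 + 1); at 3: 3^(3 + 1) = 81; next = 80
base 3: 80 = 2·3^3 + 2·3^2 + 2·3 + 2; at 4: 2·4^4 + 2·4^2 + 2·4 + 2 = 554; next = 553
base 4: 553 = 2·4^4 + 2·4^2 + 2·4 + 1; at 5: 2·5^5 + 2·5^2 + 2·5 + 1 = 6311; next = 6310
base 5: 6310 = 2·5^5 + 2·5^2 + 2·5; at 6: 2·6^6 + 2·6^2 + 2·6 = 93396; next = 93395
base 6: 93395 = 2·6^6 + 2·6^2 + 6 + 5; at 7: 2·7^7 + 2·7^2 + 7 + 5 = 1647196; next = 1647195
base 7: 1647195 = 2·7^7 + 2·7^2 + 7 + 4; at 8: 2·8^8 + 2·8^2 + 8 + 4 = 33554572; next = 33554571
base 8: 33554571 = 2·8^8 + 2·8^2 + 8 + 3; at 9: 2·9^9 + 2·9^2 + 9 + 3 = 774841152; next = 774841151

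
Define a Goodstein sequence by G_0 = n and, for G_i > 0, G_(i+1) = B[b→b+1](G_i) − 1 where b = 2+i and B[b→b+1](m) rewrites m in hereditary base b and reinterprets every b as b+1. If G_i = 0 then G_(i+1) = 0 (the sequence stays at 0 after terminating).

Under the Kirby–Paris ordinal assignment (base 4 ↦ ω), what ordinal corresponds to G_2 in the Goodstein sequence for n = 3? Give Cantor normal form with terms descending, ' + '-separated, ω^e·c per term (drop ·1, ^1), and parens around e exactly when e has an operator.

3

step 0: 3 = 2 + 1; sub 3 for 2: 3 + 1; = 4; G_1 = 4−1 = 3
step 1: 3 = 3; sub 4 for 3: 4; = 4; G_2 = 4−1 = 3
step 2: 3 = 3; sub 5 for 4: 3; = 3; G_3 = 3−1 = 2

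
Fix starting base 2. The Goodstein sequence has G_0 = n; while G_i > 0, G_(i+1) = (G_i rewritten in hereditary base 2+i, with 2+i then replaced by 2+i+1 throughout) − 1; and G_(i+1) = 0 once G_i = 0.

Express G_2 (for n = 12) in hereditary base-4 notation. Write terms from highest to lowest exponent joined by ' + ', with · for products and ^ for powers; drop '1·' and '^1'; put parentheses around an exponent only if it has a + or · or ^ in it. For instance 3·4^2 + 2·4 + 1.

G_0=12  [base 2] 2^(2 + 1) + 2^2  →[2↦3]→  3^(3 + 1) + 3^3 = 108  −1 ⇒ G_1=107
G_1=107  [base 3] 3^(3 + 1) + 2·3^2 + 2·3 + 2  →[3↦4]→  4^(4 + 1) + 2·4^2 + 2·4 + 2 = 1066  −1 ⇒ G_2=1065

4^(4 + 1) + 2·4^2 + 2·4 + 1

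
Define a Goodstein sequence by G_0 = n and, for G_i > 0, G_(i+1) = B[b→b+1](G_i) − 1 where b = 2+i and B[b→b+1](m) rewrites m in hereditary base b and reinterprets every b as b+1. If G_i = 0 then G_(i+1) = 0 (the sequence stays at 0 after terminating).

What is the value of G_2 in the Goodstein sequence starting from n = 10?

1025

10 —HB2→ 2^(2 + 1) + 2 —bump→ 3^(3 + 1) + 3 = 84 —(−1)→ 83
83 —HB3→ 3^(3 + 1) + 2 —bump→ 4^(4 + 1) + 2 = 1026 —(−1)→ 1025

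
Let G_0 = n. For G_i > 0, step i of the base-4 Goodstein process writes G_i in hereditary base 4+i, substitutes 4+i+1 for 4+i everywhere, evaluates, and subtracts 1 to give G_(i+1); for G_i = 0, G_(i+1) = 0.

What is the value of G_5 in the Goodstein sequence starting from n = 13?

[0] 13 ≡ 3·4 + 1 (base 4). Lift 5: 16. −1: 15.
[1] 15 ≡ 3·5 (base 5). Lift 6: 18. −1: 17.
[2] 17 ≡ 2·6 + 5 (base 6). Lift 7: 19. −1: 18.
[3] 18 ≡ 2·7 + 4 (base 7). Lift 8: 20. −1: 19.
[4] 19 ≡ 2·8 + 3 (base 8). Lift 9: 21. −1: 20.

20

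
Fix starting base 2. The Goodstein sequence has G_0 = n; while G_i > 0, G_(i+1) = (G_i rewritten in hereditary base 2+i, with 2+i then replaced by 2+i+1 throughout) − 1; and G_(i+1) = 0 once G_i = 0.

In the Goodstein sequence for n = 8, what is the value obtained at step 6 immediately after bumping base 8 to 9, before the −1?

774841152

G_0=8  [base 2] 2^(2 + 1)  →[2↦3]→  3^(3 + 1) = 81  −1 ⇒ G_1=80
G_1=80  [base 3] 2·3^3 + 2·3^2 + 2·3 + 2  →[3↦4]→  2·4^4 + 2·4^2 + 2·4 + 2 = 554  −1 ⇒ G_2=553
G_2=553  [base 4] 2·4^4 + 2·4^2 + 2·4 + 1  →[4↦5]→  2·5^5 + 2·5^2 + 2·5 + 1 = 6311  −1 ⇒ G_3=6310
G_3=6310  [base 5] 2·5^5 + 2·5^2 + 2·5  →[5↦6]→  2·6^6 + 2·6^2 + 2·6 = 93396  −1 ⇒ G_4=93395
G_4=93395  [base 6] 2·6^6 + 2·6^2 + 6 + 5  →[6↦7]→  2·7^7 + 2·7^2 + 7 + 5 = 1647196  −1 ⇒ G_5=1647195
G_5=1647195  [base 7] 2·7^7 + 2·7^2 + 7 + 4  →[7↦8]→  2·8^8 + 2·8^2 + 8 + 4 = 33554572  −1 ⇒ G_6=33554571
G_6=33554571  [base 8] 2·8^8 + 2·8^2 + 8 + 3  →[8↦9]→  2·9^9 + 2·9^2 + 9 + 3 = 774841152  −1 ⇒ G_7=774841151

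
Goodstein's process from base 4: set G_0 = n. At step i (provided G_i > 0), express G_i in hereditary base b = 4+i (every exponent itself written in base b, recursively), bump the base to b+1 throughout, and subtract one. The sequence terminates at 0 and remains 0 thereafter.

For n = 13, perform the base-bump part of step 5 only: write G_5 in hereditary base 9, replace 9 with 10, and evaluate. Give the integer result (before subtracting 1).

22

G_0=13  [base 4] 3·4 + 1  →[4↦5]→  3·5 + 1 = 16  −1 ⇒ G_1=15
G_1=15  [base 5] 3·5  →[5↦6]→  3·6 = 18  −1 ⇒ G_2=17
G_2=17  [base 6] 2·6 + 5  →[6↦7]→  2·7 + 5 = 19  −1 ⇒ G_3=18
G_3=18  [base 7] 2·7 + 4  →[7↦8]→  2·8 + 4 = 20  −1 ⇒ G_4=19
G_4=19  [base 8] 2·8 + 3  →[8↦9]→  2·9 + 3 = 21  −1 ⇒ G_5=20
G_5=20  [base 9] 2·9 + 2  →[9↦10]→  2·10 + 2 = 22  −1 ⇒ G_6=21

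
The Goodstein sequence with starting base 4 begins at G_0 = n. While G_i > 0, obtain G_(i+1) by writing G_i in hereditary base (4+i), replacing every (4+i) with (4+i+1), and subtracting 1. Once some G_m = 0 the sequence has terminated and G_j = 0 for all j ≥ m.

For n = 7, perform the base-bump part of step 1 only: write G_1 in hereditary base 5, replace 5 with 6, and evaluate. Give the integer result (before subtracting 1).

8

(0) 7|_4 = 4 + 3 ↦ 5 + 3|_5 = 8 ⇒ 7
(1) 7|_5 = 5 + 2 ↦ 6 + 2|_6 = 8 ⇒ 7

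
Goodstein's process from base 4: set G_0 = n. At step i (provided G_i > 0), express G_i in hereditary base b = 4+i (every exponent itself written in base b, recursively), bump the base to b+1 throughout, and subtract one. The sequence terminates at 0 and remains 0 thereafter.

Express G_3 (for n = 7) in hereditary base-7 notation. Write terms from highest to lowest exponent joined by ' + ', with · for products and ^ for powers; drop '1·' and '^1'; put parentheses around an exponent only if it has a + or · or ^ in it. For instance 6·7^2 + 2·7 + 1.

[0] 7 ≡ 4 + 3 (base 4). Lift 5: 8. −1: 7.
[1] 7 ≡ 5 + 2 (base 5). Lift 6: 8. −1: 7.
[2] 7 ≡ 6 + 1 (base 6). Lift 7: 8. −1: 7.
[3] 7 ≡ 7 (base 7). Lift 8: 8. −1: 7.

7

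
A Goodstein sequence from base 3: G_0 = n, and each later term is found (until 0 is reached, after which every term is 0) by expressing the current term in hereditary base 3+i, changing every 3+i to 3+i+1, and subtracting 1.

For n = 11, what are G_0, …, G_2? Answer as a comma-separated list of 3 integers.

step 0: 11 = 3^2 + 2; sub 4 for 3: 4^2 + 2; = 18; G_1 = 18−1 = 17
step 1: 17 = 4^2 + 1; sub 5 for 4: 5^2 + 1; = 26; G_2 = 26−1 = 25

11, 17, 25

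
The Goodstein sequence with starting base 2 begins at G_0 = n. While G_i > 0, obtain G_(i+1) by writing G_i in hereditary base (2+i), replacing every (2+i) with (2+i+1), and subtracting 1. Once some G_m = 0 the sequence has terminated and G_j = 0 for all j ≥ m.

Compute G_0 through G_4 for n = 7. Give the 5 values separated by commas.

base 2: 7 = 2^2 + 2 + 1; at 3: 3^3 + 3 + 1 = 31; next = 30
base 3: 30 = 3^3 + 3; at 4: 4^4 + 4 = 260; next = 259
base 4: 259 = 4^4 + 3; at 5: 5^5 + 3 = 3128; next = 3127
base 5: 3127 = 5^5 + 2; at 6: 6^6 + 2 = 46658; next = 46657

7, 30, 259, 3127, 46657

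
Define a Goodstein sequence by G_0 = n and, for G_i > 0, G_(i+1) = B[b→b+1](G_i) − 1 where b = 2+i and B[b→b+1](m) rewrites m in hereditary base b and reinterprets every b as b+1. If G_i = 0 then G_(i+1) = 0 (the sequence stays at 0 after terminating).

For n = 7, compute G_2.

i=0: 7 = 2^2 + 2 + 1 (b=2); 2→3: 3^3 + 3 + 1 = 31; 31−1 = 30
i=1: 30 = 3^3 + 3 (b=3); 3→4: 4^4 + 4 = 260; 260−1 = 259
i=2: 259 = 4^4 + 3 (b=4); 4→5: 5^5 + 3 = 3128; 3128−1 = 3127

259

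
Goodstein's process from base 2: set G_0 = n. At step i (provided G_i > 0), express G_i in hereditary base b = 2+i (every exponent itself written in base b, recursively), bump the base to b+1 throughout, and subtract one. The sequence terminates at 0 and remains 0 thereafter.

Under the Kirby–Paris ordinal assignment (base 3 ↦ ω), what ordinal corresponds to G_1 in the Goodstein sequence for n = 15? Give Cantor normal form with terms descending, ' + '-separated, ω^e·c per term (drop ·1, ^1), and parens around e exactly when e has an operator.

i=0: 15 = 2^(2 + 1) + 2^2 + 2 + 1 (b=2); 2→3: 3^(3 + 1) + 3^3 + 3 + 1 = 112; 112−1 = 111
i=1: 111 = 3^(3 + 1) + 3^3 + 3 (b=3); 3→4: 4^(4 + 1) + 4^4 + 4 = 1284; 1284−1 = 1283

ω^(ω + 1) + ω^ω + ω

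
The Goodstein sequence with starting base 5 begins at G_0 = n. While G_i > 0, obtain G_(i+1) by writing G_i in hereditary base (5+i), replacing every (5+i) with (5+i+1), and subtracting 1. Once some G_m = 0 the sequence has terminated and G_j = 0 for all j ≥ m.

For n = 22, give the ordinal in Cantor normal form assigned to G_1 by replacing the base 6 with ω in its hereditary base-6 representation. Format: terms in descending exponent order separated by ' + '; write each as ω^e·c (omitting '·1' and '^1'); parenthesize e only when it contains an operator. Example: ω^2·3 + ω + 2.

step 0: 22 = 4·5 + 2; sub 6 for 5: 4·6 + 2; = 26; G_1 = 26−1 = 25
step 1: 25 = 4·6 + 1; sub 7 for 6: 4·7 + 1; = 29; G_2 = 29−1 = 28

ω·4 + 1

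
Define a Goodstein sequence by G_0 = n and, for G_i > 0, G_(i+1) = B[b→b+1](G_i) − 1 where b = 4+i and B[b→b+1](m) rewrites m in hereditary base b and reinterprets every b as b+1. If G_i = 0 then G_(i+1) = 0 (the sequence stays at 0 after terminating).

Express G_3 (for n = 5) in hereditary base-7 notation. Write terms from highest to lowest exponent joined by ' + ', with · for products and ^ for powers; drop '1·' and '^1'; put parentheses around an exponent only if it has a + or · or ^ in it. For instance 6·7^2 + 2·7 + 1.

(0) 5|_4 = 4 + 1 ↦ 5 + 1|_5 = 6 ⇒ 5
(1) 5|_5 = 5 ↦ 6|_6 = 6 ⇒ 5
(2) 5|_6 = 5 ↦ 5|_7 = 5 ⇒ 4
(3) 4|_7 = 4 ↦ 4|_8 = 4 ⇒ 3

4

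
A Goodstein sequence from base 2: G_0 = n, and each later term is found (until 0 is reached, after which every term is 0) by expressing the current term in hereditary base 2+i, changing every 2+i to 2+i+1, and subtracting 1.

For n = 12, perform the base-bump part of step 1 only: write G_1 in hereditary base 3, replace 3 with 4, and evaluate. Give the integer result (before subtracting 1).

12 —HB2→ 2^(2 + 1) + 2^2 —bump→ 3^(3 + 1) + 3^3 = 108 —(−1)→ 107
107 —HB3→ 3^(3 + 1) + 2·3^2 + 2·3 + 2 —bump→ 4^(4 + 1) + 2·4^2 + 2·4 + 2 = 1066 —(−1)→ 1065

1066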